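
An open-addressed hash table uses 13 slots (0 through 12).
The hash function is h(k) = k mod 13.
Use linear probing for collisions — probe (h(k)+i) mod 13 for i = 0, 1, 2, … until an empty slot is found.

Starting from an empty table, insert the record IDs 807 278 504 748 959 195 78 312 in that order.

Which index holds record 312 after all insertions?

3

807 hashes to 1; slot 1 is free -> place at 1.
278 hashes to 5; slot 5 is free -> place at 5.
504 hashes to 10; slot 10 is free -> place at 10.
748 hashes to 7; slot 7 is free -> place at 7.
959 hashes to 10; 10 taken -> place at 11.
195 hashes to 0; slot 0 is free -> place at 0.
78 hashes to 0; 0,1 taken -> place at 2.
312 hashes to 0; 0,1,2 taken -> place at 3.
Table: [195, 807, 78, 312, ∅, 278, ∅, 748, ∅, ∅, 504, 959, ∅]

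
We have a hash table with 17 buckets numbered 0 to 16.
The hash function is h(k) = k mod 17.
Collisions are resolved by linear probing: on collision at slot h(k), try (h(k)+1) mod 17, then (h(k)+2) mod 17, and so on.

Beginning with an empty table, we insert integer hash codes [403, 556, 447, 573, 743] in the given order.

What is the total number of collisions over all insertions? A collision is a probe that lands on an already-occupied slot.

6

Insert 403: h=12, slot 12 empty => index 12.
Insert 556: h=12, slot 12 occupied => index 13.
Insert 447: h=5, slot 5 empty => index 5.
Insert 573: h=12, slots 12,13 occupied => index 14.
Insert 743: h=12, slots 12,13,14 occupied => index 15.
Table: [_, _, _, _, _, 447, _, _, _, _, _, _, 403, 556, 573, 743, _]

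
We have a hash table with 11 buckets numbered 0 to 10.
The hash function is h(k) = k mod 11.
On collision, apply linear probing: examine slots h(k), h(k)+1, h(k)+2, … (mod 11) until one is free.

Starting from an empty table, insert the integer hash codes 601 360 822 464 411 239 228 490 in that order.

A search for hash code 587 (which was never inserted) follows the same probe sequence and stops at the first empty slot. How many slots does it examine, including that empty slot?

601: h=7 -> slot 7
360: h=8 -> slot 8
822: h=8, probe 8,9 -> slot 9
464: h=2 -> slot 2
411: h=4 -> slot 4
239: h=8, probe 8,9,10 -> slot 10
228: h=8, probe 8,9,10,0 -> slot 0
490: h=6 -> slot 6
Table: [228, —, 464, —, 411, —, 490, 601, 360, 822, 239]
Lookup 587: h=4, probe 4,5 → slot 5 empty, not found.

2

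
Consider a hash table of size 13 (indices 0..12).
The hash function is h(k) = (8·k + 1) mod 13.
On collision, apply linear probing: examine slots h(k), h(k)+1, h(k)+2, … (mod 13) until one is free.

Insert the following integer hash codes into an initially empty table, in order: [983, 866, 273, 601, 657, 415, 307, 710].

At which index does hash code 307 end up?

983 hashes to 0; slot 0 is free => place at 0.
866 hashes to 0; 0 taken => place at 1.
273 hashes to 1; 1 taken => place at 2.
601 hashes to 12; slot 12 is free => place at 12.
657 hashes to 5; slot 5 is free => place at 5.
415 hashes to 6; slot 6 is free => place at 6.
307 hashes to 0; 0,1,2 taken => place at 3.
710 hashes to 0; 0,1,2,3 taken => place at 4.
Table: [983, 866, 273, 307, 710, 657, 415, _, _, _, _, _, 601]

3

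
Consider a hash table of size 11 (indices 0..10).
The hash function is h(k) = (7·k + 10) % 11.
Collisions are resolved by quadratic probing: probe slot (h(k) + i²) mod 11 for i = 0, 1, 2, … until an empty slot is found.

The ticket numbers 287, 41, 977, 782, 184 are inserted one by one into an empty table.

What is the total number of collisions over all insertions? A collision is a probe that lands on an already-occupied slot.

3

287: h=6 -> slot 6
41: h=0 -> slot 0
977: h=7 -> slot 7
782: h=6, probe 6,7,10 -> slot 10
184: h=0, probe 0,1 -> slot 1
Table: [41, 184, ∅, ∅, ∅, ∅, 287, 977, ∅, ∅, 782]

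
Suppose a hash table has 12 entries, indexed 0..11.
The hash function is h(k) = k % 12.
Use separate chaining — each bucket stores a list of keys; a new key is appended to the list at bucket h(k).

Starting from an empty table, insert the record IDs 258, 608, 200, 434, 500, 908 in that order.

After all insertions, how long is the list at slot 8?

4

258 -> bucket 6
608 -> bucket 8
200 -> bucket 8 (collision)
434 -> bucket 2
500 -> bucket 8 (collision)
908 -> bucket 8 (collision)
Final buckets:
0: ∅
1: ∅
2: 434
3: ∅
4: ∅
5: ∅
6: 258
7: ∅
8: 608 -> 200 -> 500 -> 908
9: ∅
10: ∅
11: ∅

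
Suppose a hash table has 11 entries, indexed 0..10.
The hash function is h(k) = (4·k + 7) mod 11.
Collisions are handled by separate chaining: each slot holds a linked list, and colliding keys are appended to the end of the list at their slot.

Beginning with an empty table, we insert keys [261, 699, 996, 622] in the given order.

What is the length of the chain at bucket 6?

1

261 → bucket 6
699 → bucket 9
996 → bucket 9 (collision)
622 → bucket 9 (collision)
Final buckets:
0: -
1: -
2: -
3: -
4: -
5: -
6: 261
7: -
8: -
9: 699 -> 996 -> 622
10: -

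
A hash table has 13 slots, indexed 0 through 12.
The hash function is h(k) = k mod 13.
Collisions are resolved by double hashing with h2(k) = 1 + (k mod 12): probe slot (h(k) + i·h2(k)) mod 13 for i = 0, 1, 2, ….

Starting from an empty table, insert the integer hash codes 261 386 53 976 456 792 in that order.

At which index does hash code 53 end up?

Insert 261: h=1, slot 1 empty → index 1.
Insert 386: h=9, slot 9 empty → index 9.
Insert 53: h=1, h2=6, slot 1 occupied → index 7.
Insert 976: h=1, h2=5, slot 1 occupied → index 6.
Insert 456: h=1, h2=1, slot 1 occupied → index 2.
Insert 792: h=12, slot 12 empty → index 12.
Table: [_, 261, 456, _, _, _, 976, 53, _, 386, _, _, 792]

7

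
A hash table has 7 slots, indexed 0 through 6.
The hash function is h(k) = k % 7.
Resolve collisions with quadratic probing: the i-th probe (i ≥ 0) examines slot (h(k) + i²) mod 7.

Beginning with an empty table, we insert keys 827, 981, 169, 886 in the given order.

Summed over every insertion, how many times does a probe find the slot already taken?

Insert 827: h=1, slot 1 empty → index 1.
Insert 981: h=1, slot 1 occupied → index 2.
Insert 169: h=1, slots 1,2 occupied → index 5.
Insert 886: h=4, slot 4 empty → index 4.
Table: [—, 827, 981, —, 886, 169, —]

3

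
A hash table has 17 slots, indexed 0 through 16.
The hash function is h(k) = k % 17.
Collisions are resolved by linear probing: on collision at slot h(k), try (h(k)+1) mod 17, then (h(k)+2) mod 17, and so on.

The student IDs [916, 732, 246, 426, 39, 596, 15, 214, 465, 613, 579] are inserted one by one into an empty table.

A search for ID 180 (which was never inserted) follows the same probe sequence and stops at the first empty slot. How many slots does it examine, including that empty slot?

2

916: h=15 -> slot 15
732: h=1 -> slot 1
246: h=8 -> slot 8
426: h=1, probe 1,2 -> slot 2
39: h=5 -> slot 5
596: h=1, probe 1,2,3 -> slot 3
15: h=15, probe 15,16 -> slot 16
214: h=10 -> slot 10
465: h=6 -> slot 6
613: h=1, probe 1,2,3,4 -> slot 4
579: h=1, probe 1,2,3,4,5,6,7 -> slot 7
Table: [—, 732, 426, 596, 613, 39, 465, 579, 246, —, 214, —, —, —, —, 916, 15]
Lookup 180: h=10, probe 10,11 → slot 11 empty, not found.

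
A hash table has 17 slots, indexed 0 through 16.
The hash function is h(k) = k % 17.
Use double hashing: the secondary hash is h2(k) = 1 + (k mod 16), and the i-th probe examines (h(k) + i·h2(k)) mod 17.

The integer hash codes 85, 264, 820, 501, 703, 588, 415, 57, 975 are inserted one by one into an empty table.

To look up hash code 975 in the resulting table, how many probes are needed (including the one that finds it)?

2

85: h=0 => slot 0
264: h=9 => slot 9
820: h=4 => slot 4
501: h=8 => slot 8
703: h=6 => slot 6
588: h=10 => slot 10
415: h=7 => slot 7
57: h=6, h2=10, probe 6,16 => slot 16
975: h=6, h2=16, probe 6,5 => slot 5
Table: [85, ∅, ∅, ∅, 820, 975, 703, 415, 501, 264, 588, ∅, ∅, ∅, ∅, ∅, 57]
Lookup 975: h=6, h2=16, probe 6,5 → found at 5.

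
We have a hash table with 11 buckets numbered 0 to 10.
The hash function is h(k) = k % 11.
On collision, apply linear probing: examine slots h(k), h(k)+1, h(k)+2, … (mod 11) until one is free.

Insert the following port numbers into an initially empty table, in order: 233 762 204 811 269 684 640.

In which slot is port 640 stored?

7

Insert 233: h=2, slot 2 empty -> index 2.
Insert 762: h=3, slot 3 empty -> index 3.
Insert 204: h=6, slot 6 empty -> index 6.
Insert 811: h=8, slot 8 empty -> index 8.
Insert 269: h=5, slot 5 empty -> index 5.
Insert 684: h=2, slots 2,3 occupied -> index 4.
Insert 640: h=2, slots 2,3,4,5,6 occupied -> index 7.
Table: [—, —, 233, 762, 684, 269, 204, 640, 811, —, —]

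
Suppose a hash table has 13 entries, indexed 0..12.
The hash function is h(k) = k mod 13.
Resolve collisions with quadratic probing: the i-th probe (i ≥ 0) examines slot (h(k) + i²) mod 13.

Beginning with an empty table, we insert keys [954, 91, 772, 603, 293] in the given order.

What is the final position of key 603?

9

Insert 954: h=5, slot 5 empty -> index 5.
Insert 91: h=0, slot 0 empty -> index 0.
Insert 772: h=5, slot 5 occupied -> index 6.
Insert 603: h=5, slots 5,6 occupied -> index 9.
Insert 293: h=7, slot 7 empty -> index 7.
Table: [91, —, —, —, —, 954, 772, 293, —, 603, —, —, —]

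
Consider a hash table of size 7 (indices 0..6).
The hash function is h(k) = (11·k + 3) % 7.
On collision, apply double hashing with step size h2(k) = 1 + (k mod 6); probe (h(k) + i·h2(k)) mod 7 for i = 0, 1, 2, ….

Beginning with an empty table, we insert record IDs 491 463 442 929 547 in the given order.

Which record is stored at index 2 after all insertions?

463

491 hashes to 0; slot 0 is free => place at 0.
463 hashes to 0, h2=2; 0 taken => place at 2.
442 hashes to 0, h2=5; 0 taken => place at 5.
929 hashes to 2, h2=6; 2 taken => place at 1.
547 hashes to 0, h2=2; 0,2 taken => place at 4.
Table: [491, 929, 463, —, 547, 442, —]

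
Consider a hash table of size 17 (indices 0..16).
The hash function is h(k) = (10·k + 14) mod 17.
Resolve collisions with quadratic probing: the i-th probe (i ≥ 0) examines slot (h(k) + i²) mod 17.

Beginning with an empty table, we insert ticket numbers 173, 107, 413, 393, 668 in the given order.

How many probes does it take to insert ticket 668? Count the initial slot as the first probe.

4

173 hashes to 10; slot 10 is free -> place at 10.
107 hashes to 13; slot 13 is free -> place at 13.
413 hashes to 13; 13 taken -> place at 14.
393 hashes to 0; slot 0 is free -> place at 0.
668 hashes to 13; 13,14,0 taken -> place at 5.
Table: [393, _, _, _, _, 668, _, _, _, _, 173, _, _, 107, 413, _, _]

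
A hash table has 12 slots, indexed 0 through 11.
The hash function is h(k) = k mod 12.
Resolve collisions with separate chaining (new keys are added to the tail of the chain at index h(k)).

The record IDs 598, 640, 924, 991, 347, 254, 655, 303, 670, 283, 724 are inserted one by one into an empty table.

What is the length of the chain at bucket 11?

598 -> bucket 10
640 -> bucket 4
924 -> bucket 0
991 -> bucket 7
347 -> bucket 11
254 -> bucket 2
655 -> bucket 7 (collision)
303 -> bucket 3
670 -> bucket 10 (collision)
283 -> bucket 7 (collision)
724 -> bucket 4 (collision)
Final buckets:
0: 924
1: _
2: 254
3: 303
4: 640 -> 724
5: _
6: _
7: 991 -> 655 -> 283
8: _
9: _
10: 598 -> 670
11: 347

1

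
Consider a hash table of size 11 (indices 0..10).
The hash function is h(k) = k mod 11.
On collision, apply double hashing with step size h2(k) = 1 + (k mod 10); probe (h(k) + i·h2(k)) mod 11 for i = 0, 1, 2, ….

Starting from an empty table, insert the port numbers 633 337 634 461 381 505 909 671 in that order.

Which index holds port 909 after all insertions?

4

Insert 633: h=6, slot 6 empty => index 6.
Insert 337: h=7, slot 7 empty => index 7.
Insert 634: h=7, h2=5, slot 7 occupied => index 1.
Insert 461: h=10, slot 10 empty => index 10.
Insert 381: h=7, h2=2, slot 7 occupied => index 9.
Insert 505: h=10, h2=6, slot 10 occupied => index 5.
Insert 909: h=7, h2=10, slots 7,6,5 occupied => index 4.
Insert 671: h=0, slot 0 empty => index 0.
Table: [671, 634, ., ., 909, 505, 633, 337, ., 381, 461]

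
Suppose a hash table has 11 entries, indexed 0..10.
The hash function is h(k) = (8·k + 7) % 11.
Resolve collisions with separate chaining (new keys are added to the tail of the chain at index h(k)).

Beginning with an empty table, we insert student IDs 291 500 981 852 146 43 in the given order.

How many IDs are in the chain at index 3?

3

Insert 291: h=3, bucket 3 empty → new chain.
Insert 500: h=3, bucket 3 nonempty → append to chain.
Insert 981: h=1, bucket 1 empty → new chain.
Insert 852: h=3, bucket 3 nonempty → append to chain.
Insert 146: h=9, bucket 9 empty → new chain.
Insert 43: h=10, bucket 10 empty → new chain.
Final buckets:
0: —
1: 981
2: —
3: 291 -> 500 -> 852
4: —
5: —
6: —
7: —
8: —
9: 146
10: 43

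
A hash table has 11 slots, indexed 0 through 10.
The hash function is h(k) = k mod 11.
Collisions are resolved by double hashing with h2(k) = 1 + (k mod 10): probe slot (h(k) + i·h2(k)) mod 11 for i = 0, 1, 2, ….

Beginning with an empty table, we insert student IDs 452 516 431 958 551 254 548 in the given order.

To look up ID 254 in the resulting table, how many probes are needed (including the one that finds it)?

2

452: h=1 -> slot 1
516: h=10 -> slot 10
431: h=2 -> slot 2
958: h=1, h2=9, probe 1,10,8 -> slot 8
551: h=1, h2=2, probe 1,3 -> slot 3
254: h=1, h2=5, probe 1,6 -> slot 6
548: h=9 -> slot 9
Table: [∅, 452, 431, 551, ∅, ∅, 254, ∅, 958, 548, 516]
Lookup 254: h=1, h2=5, probe 1,6 → found at 6.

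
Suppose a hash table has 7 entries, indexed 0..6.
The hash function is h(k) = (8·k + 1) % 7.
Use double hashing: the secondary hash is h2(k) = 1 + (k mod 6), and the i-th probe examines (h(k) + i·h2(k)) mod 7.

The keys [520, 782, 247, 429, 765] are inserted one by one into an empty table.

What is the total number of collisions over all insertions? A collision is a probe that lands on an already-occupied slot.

4

520: h=3 → slot 3
782: h=6 → slot 6
247: h=3, h2=2, probe 3,5 → slot 5
429: h=3, h2=4, probe 3,0 → slot 0
765: h=3, h2=4, probe 3,0,4 → slot 4
Table: [429, _, _, 520, 765, 247, 782]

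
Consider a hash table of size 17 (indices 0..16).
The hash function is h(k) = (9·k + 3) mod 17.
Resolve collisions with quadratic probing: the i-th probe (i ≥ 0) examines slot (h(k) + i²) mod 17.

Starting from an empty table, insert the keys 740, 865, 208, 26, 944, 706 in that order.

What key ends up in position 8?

Insert 740: h=16, slot 16 empty => index 16.
Insert 865: h=2, slot 2 empty => index 2.
Insert 208: h=5, slot 5 empty => index 5.
Insert 26: h=16, slot 16 occupied => index 0.
Insert 944: h=16, slots 16,0 occupied => index 3.
Insert 706: h=16, slots 16,0,3 occupied => index 8.
Table: [26, ., 865, 944, ., 208, ., ., 706, ., ., ., ., ., ., ., 740]

706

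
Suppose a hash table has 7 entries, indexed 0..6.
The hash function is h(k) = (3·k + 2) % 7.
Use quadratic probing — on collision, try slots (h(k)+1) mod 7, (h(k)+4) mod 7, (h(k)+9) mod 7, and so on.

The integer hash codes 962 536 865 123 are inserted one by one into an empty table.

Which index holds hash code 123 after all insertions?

962: h=4 → slot 4
536: h=0 → slot 0
865: h=0, probe 0,1 → slot 1
123: h=0, probe 0,1,4,2 → slot 2
Table: [536, 865, 123, ., 962, ., .]

2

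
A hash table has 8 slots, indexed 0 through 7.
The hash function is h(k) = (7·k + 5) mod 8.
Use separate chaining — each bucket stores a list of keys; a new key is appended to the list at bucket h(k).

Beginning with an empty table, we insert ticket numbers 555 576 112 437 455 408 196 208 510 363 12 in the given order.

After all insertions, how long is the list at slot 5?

4

Insert 555: h=2, bucket 2 empty → new chain.
Insert 576: h=5, bucket 5 empty → new chain.
Insert 112: h=5, bucket 5 nonempty → append to chain.
Insert 437: h=0, bucket 0 empty → new chain.
Insert 455: h=6, bucket 6 empty → new chain.
Insert 408: h=5, bucket 5 nonempty → append to chain.
Insert 196: h=1, bucket 1 empty → new chain.
Insert 208: h=5, bucket 5 nonempty → append to chain.
Insert 510: h=7, bucket 7 empty → new chain.
Insert 363: h=2, bucket 2 nonempty → append to chain.
Insert 12: h=1, bucket 1 nonempty → append to chain.
Final buckets:
0: 437
1: 196 -> 12
2: 555 -> 363
3: -
4: -
5: 576 -> 112 -> 408 -> 208
6: 455
7: 510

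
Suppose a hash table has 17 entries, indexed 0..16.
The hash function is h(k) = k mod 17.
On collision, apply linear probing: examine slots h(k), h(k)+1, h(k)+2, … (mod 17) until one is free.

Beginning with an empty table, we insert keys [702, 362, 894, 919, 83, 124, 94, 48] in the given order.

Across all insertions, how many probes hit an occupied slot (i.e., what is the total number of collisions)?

3

Insert 702: h=5, slot 5 empty -> index 5.
Insert 362: h=5, slot 5 occupied -> index 6.
Insert 894: h=10, slot 10 empty -> index 10.
Insert 919: h=1, slot 1 empty -> index 1.
Insert 83: h=15, slot 15 empty -> index 15.
Insert 124: h=5, slots 5,6 occupied -> index 7.
Insert 94: h=9, slot 9 empty -> index 9.
Insert 48: h=14, slot 14 empty -> index 14.
Table: [., 919, ., ., ., 702, 362, 124, ., 94, 894, ., ., ., 48, 83, .]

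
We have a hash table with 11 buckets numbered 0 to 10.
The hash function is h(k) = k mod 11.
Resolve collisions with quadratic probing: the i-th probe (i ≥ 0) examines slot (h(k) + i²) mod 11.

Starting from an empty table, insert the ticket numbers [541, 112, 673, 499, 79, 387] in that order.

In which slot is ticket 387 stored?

Insert 541: h=2, slot 2 empty → index 2.
Insert 112: h=2, slot 2 occupied → index 3.
Insert 673: h=2, slots 2,3 occupied → index 6.
Insert 499: h=4, slot 4 empty → index 4.
Insert 79: h=2, slots 2,3,6 occupied → index 0.
Insert 387: h=2, slots 2,3,6,0 occupied → index 7.
Table: [79, —, 541, 112, 499, —, 673, 387, —, —, —]

7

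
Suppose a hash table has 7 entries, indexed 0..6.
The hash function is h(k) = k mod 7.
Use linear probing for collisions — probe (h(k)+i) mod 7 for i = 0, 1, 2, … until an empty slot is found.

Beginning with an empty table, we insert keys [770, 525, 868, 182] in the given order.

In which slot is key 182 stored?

3

770: h=0 => slot 0
525: h=0, probe 0,1 => slot 1
868: h=0, probe 0,1,2 => slot 2
182: h=0, probe 0,1,2,3 => slot 3
Table: [770, 525, 868, 182, ., ., .]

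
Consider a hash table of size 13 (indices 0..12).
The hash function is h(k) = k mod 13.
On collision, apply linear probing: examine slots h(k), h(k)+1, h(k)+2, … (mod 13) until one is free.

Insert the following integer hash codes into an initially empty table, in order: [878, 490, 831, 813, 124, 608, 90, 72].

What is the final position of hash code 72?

878: h=7 => slot 7
490: h=9 => slot 9
831: h=12 => slot 12
813: h=7, probe 7,8 => slot 8
124: h=7, probe 7,8,9,10 => slot 10
608: h=10, probe 10,11 => slot 11
90: h=12, probe 12,0 => slot 0
72: h=7, probe 7,8,9,10,11,12,0,1 => slot 1
Table: [90, 72, ., ., ., ., ., 878, 813, 490, 124, 608, 831]

1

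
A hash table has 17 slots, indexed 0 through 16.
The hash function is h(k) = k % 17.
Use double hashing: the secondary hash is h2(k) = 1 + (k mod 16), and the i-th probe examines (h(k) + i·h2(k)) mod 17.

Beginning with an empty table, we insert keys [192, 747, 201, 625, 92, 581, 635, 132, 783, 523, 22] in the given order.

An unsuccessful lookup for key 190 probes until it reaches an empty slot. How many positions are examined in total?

6

Insert 192: h=5, slot 5 empty => index 5.
Insert 747: h=16, slot 16 empty => index 16.
Insert 201: h=14, slot 14 empty => index 14.
Insert 625: h=13, slot 13 empty => index 13.
Insert 92: h=7, slot 7 empty => index 7.
Insert 581: h=3, slot 3 empty => index 3.
Insert 635: h=6, slot 6 empty => index 6.
Insert 132: h=13, h2=5, slot 13 occupied => index 1.
Insert 783: h=1, h2=16, slot 1 occupied => index 0.
Insert 523: h=13, h2=12, slot 13 occupied => index 8.
Insert 22: h=5, h2=7, slot 5 occupied => index 12.
Table: [783, 132, ., 581, ., 192, 635, 92, 523, ., ., ., 22, 625, 201, ., 747]
Lookup 190: h=3, h2=15, probe 3,1,16,14,12,10 → slot 10 empty, not found.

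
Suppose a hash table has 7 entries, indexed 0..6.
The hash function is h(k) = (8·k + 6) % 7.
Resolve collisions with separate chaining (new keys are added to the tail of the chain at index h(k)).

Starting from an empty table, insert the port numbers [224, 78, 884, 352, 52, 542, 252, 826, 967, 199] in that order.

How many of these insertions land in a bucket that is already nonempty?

6

Insert 224: h=6, bucket 6 empty -> new chain.
Insert 78: h=0, bucket 0 empty -> new chain.
Insert 884: h=1, bucket 1 empty -> new chain.
Insert 352: h=1, bucket 1 nonempty -> append to chain.
Insert 52: h=2, bucket 2 empty -> new chain.
Insert 542: h=2, bucket 2 nonempty -> append to chain.
Insert 252: h=6, bucket 6 nonempty -> append to chain.
Insert 826: h=6, bucket 6 nonempty -> append to chain.
Insert 967: h=0, bucket 0 nonempty -> append to chain.
Insert 199: h=2, bucket 2 nonempty -> append to chain.
Final buckets:
0: 78 -> 967
1: 884 -> 352
2: 52 -> 542 -> 199
3: _
4: _
5: _
6: 224 -> 252 -> 826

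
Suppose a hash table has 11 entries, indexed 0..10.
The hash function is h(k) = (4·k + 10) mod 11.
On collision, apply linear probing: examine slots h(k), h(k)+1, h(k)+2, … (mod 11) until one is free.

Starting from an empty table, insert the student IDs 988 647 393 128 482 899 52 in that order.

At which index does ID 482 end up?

988 hashes to 2; slot 2 is free => place at 2.
647 hashes to 2; 2 taken => place at 3.
393 hashes to 9; slot 9 is free => place at 9.
128 hashes to 5; slot 5 is free => place at 5.
482 hashes to 2; 2,3 taken => place at 4.
899 hashes to 9; 9 taken => place at 10.
52 hashes to 9; 9,10 taken => place at 0.
Table: [52, _, 988, 647, 482, 128, _, _, _, 393, 899]

4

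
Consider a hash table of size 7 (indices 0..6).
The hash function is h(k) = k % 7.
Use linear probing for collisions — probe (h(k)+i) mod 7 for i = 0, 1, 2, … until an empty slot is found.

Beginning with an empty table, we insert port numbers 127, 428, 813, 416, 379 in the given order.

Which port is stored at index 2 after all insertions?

428

Insert 127: h=1, slot 1 empty => index 1.
Insert 428: h=1, slot 1 occupied => index 2.
Insert 813: h=1, slots 1,2 occupied => index 3.
Insert 416: h=3, slot 3 occupied => index 4.
Insert 379: h=1, slots 1,2,3,4 occupied => index 5.
Table: [., 127, 428, 813, 416, 379, .]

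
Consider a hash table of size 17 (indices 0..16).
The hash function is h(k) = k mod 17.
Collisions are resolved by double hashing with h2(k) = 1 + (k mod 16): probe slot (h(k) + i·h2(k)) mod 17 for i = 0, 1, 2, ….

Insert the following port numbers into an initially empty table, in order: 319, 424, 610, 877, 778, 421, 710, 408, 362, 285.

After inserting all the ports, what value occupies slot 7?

778

319 hashes to 13; slot 13 is free => place at 13.
424 hashes to 16; slot 16 is free => place at 16.
610 hashes to 15; slot 15 is free => place at 15.
877 hashes to 10; slot 10 is free => place at 10.
778 hashes to 13, h2=11; 13 taken => place at 7.
421 hashes to 13, h2=6; 13 taken => place at 2.
710 hashes to 13, h2=7; 13 taken => place at 3.
408 hashes to 0; slot 0 is free => place at 0.
362 hashes to 5; slot 5 is free => place at 5.
285 hashes to 13, h2=14; 13,10,7 taken => place at 4.
Table: [408, ., 421, 710, 285, 362, ., 778, ., ., 877, ., ., 319, ., 610, 424]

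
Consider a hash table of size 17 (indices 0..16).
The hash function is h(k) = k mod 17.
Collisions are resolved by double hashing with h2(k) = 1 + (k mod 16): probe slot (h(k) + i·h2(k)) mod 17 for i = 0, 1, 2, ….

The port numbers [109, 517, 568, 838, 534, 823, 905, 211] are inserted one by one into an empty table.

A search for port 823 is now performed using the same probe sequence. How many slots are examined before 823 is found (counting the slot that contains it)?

Insert 109: h=7, slot 7 empty -> index 7.
Insert 517: h=7, h2=6, slot 7 occupied -> index 13.
Insert 568: h=7, h2=9, slot 7 occupied -> index 16.
Insert 838: h=5, slot 5 empty -> index 5.
Insert 534: h=7, h2=7, slot 7 occupied -> index 14.
Insert 823: h=7, h2=8, slot 7 occupied -> index 15.
Insert 905: h=4, slot 4 empty -> index 4.
Insert 211: h=7, h2=4, slot 7 occupied -> index 11.
Table: [-, -, -, -, 905, 838, -, 109, -, -, -, 211, -, 517, 534, 823, 568]
Lookup 823: h=7, h2=8, probe 7,15 → found at 15.

2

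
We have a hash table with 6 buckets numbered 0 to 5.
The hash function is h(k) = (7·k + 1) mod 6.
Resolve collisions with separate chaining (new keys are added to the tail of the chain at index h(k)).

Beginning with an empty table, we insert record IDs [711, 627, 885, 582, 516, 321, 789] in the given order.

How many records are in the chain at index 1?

2

Insert 711: h=4, bucket 4 empty -> new chain.
Insert 627: h=4, bucket 4 nonempty -> append to chain.
Insert 885: h=4, bucket 4 nonempty -> append to chain.
Insert 582: h=1, bucket 1 empty -> new chain.
Insert 516: h=1, bucket 1 nonempty -> append to chain.
Insert 321: h=4, bucket 4 nonempty -> append to chain.
Insert 789: h=4, bucket 4 nonempty -> append to chain.
Final buckets:
0: .
1: 582 -> 516
2: .
3: .
4: 711 -> 627 -> 885 -> 321 -> 789
5: .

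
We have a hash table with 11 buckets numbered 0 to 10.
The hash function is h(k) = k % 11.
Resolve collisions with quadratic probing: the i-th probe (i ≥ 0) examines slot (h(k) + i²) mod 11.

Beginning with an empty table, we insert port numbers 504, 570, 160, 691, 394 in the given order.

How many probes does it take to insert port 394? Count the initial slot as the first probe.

504 hashes to 9; slot 9 is free -> place at 9.
570 hashes to 9; 9 taken -> place at 10.
160 hashes to 6; slot 6 is free -> place at 6.
691 hashes to 9; 9,10 taken -> place at 2.
394 hashes to 9; 9,10,2 taken -> place at 7.
Table: [., ., 691, ., ., ., 160, 394, ., 504, 570]

4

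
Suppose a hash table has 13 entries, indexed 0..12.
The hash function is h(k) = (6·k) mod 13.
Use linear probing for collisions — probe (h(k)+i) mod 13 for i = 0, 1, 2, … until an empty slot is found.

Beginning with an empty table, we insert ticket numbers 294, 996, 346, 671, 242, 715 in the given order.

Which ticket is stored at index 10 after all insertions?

996

Insert 294: h=9, slot 9 empty => index 9.
Insert 996: h=9, slot 9 occupied => index 10.
Insert 346: h=9, slots 9,10 occupied => index 11.
Insert 671: h=9, slots 9,10,11 occupied => index 12.
Insert 242: h=9, slots 9,10,11,12 occupied => index 0.
Insert 715: h=0, slot 0 occupied => index 1.
Table: [242, 715, -, -, -, -, -, -, -, 294, 996, 346, 671]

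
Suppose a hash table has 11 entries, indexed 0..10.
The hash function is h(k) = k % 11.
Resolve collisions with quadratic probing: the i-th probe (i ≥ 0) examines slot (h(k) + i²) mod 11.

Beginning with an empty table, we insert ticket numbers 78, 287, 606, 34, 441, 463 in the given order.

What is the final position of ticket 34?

78 hashes to 1; slot 1 is free => place at 1.
287 hashes to 1; 1 taken => place at 2.
606 hashes to 1; 1,2 taken => place at 5.
34 hashes to 1; 1,2,5 taken => place at 10.
441 hashes to 1; 1,2,5,10 taken => place at 6.
463 hashes to 1; 1,2,5,10,6 taken => place at 4.
Table: [-, 78, 287, -, 463, 606, 441, -, -, -, 34]

10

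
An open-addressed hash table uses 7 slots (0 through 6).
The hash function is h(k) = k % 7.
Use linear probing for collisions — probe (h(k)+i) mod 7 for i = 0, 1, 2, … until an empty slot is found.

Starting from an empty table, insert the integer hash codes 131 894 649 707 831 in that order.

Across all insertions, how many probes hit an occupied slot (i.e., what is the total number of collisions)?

131 hashes to 5; slot 5 is free => place at 5.
894 hashes to 5; 5 taken => place at 6.
649 hashes to 5; 5,6 taken => place at 0.
707 hashes to 0; 0 taken => place at 1.
831 hashes to 5; 5,6,0,1 taken => place at 2.
Table: [649, 707, 831, ., ., 131, 894]

8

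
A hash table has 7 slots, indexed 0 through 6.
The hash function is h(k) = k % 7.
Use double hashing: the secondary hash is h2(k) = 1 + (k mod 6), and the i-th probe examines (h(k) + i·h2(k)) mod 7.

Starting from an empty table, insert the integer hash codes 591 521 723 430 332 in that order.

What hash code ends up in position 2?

521

591 hashes to 3; slot 3 is free → place at 3.
521 hashes to 3, h2=6; 3 taken → place at 2.
723 hashes to 2, h2=4; 2 taken → place at 6.
430 hashes to 3, h2=5; 3 taken → place at 1.
332 hashes to 3, h2=3; 3,6,2 taken → place at 5.
Table: [∅, 430, 521, 591, ∅, 332, 723]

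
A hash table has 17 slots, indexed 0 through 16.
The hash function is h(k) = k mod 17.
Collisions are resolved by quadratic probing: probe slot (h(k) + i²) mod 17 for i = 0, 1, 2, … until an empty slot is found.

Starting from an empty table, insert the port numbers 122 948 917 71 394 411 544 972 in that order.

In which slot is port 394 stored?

Insert 122: h=3, slot 3 empty → index 3.
Insert 948: h=13, slot 13 empty → index 13.
Insert 917: h=16, slot 16 empty → index 16.
Insert 71: h=3, slot 3 occupied → index 4.
Insert 394: h=3, slots 3,4 occupied → index 7.
Insert 411: h=3, slots 3,4,7 occupied → index 12.
Insert 544: h=0, slot 0 empty → index 0.
Insert 972: h=3, slots 3,4,7,12 occupied → index 2.
Table: [544, _, 972, 122, 71, _, _, 394, _, _, _, _, 411, 948, _, _, 917]

7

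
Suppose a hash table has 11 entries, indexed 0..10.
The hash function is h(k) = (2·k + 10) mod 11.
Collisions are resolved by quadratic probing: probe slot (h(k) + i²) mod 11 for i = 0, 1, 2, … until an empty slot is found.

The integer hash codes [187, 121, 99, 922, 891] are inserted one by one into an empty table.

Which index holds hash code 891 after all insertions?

187 hashes to 10; slot 10 is free → place at 10.
121 hashes to 10; 10 taken → place at 0.
99 hashes to 10; 10,0 taken → place at 3.
922 hashes to 6; slot 6 is free → place at 6.
891 hashes to 10; 10,0,3 taken → place at 8.
Table: [121, _, _, 99, _, _, 922, _, 891, _, 187]

8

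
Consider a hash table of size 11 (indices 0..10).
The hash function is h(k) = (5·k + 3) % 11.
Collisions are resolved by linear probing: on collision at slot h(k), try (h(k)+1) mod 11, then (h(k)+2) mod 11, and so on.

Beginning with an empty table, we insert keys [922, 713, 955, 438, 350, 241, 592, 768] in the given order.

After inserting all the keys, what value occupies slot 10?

922 hashes to 4; slot 4 is free → place at 4.
713 hashes to 4; 4 taken → place at 5.
955 hashes to 4; 4,5 taken → place at 6.
438 hashes to 4; 4,5,6 taken → place at 7.
350 hashes to 4; 4,5,6,7 taken → place at 8.
241 hashes to 9; slot 9 is free → place at 9.
592 hashes to 4; 4,5,6,7,8,9 taken → place at 10.
768 hashes to 4; 4,5,6,7,8,9,10 taken → place at 0.
Table: [768, —, —, —, 922, 713, 955, 438, 350, 241, 592]

592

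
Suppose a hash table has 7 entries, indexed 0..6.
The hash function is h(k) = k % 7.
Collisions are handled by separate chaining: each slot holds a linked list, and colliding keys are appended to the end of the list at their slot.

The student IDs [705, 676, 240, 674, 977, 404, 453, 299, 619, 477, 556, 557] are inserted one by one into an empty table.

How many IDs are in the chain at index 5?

4

Insert 705: h=5, bucket 5 empty -> new chain.
Insert 676: h=4, bucket 4 empty -> new chain.
Insert 240: h=2, bucket 2 empty -> new chain.
Insert 674: h=2, bucket 2 nonempty -> append to chain.
Insert 977: h=4, bucket 4 nonempty -> append to chain.
Insert 404: h=5, bucket 5 nonempty -> append to chain.
Insert 453: h=5, bucket 5 nonempty -> append to chain.
Insert 299: h=5, bucket 5 nonempty -> append to chain.
Insert 619: h=3, bucket 3 empty -> new chain.
Insert 477: h=1, bucket 1 empty -> new chain.
Insert 556: h=3, bucket 3 nonempty -> append to chain.
Insert 557: h=4, bucket 4 nonempty -> append to chain.
Final buckets:
0: .
1: 477
2: 240 -> 674
3: 619 -> 556
4: 676 -> 977 -> 557
5: 705 -> 404 -> 453 -> 299
6: .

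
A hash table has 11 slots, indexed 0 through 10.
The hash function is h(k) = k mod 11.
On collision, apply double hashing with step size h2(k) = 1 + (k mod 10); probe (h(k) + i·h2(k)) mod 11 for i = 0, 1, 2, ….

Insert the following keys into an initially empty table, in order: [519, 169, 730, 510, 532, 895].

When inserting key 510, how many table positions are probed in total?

3

519 hashes to 2; slot 2 is free -> place at 2.
169 hashes to 4; slot 4 is free -> place at 4.
730 hashes to 4, h2=1; 4 taken -> place at 5.
510 hashes to 4, h2=1; 4,5 taken -> place at 6.
532 hashes to 4, h2=3; 4 taken -> place at 7.
895 hashes to 4, h2=6; 4 taken -> place at 10.
Table: [—, —, 519, —, 169, 730, 510, 532, —, —, 895]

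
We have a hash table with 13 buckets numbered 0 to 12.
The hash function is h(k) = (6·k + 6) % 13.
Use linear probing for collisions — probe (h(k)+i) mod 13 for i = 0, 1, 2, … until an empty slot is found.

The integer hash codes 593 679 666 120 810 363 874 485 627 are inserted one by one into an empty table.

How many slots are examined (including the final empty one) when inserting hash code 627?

9

Insert 593: h=2, slot 2 empty -> index 2.
Insert 679: h=11, slot 11 empty -> index 11.
Insert 666: h=11, slot 11 occupied -> index 12.
Insert 120: h=11, slots 11,12 occupied -> index 0.
Insert 810: h=4, slot 4 empty -> index 4.
Insert 363: h=0, slot 0 occupied -> index 1.
Insert 874: h=11, slots 11,12,0,1,2 occupied -> index 3.
Insert 485: h=4, slot 4 occupied -> index 5.
Insert 627: h=11, slots 11,12,0,1,2,3,4,5 occupied -> index 6.
Table: [120, 363, 593, 874, 810, 485, 627, —, —, —, —, 679, 666]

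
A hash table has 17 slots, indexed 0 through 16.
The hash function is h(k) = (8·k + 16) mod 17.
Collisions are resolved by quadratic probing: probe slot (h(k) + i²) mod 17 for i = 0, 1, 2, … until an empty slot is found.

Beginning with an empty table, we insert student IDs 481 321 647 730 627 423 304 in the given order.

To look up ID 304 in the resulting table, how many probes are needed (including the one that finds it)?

4

481: h=5 -> slot 5
321: h=0 -> slot 0
647: h=7 -> slot 7
730: h=8 -> slot 8
627: h=0, probe 0,1 -> slot 1
423: h=0, probe 0,1,4 -> slot 4
304: h=0, probe 0,1,4,9 -> slot 9
Table: [321, 627, ., ., 423, 481, ., 647, 730, 304, ., ., ., ., ., ., .]
Lookup 304: h=0, probe 0,1,4,9 → found at 9.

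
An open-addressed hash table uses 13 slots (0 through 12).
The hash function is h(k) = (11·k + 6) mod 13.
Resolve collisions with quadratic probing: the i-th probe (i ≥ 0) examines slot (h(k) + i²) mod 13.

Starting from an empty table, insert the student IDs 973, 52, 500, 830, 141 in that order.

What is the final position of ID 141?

973 hashes to 10; slot 10 is free => place at 10.
52 hashes to 6; slot 6 is free => place at 6.
500 hashes to 7; slot 7 is free => place at 7.
830 hashes to 10; 10 taken => place at 11.
141 hashes to 10; 10,11 taken => place at 1.
Table: [—, 141, —, —, —, —, 52, 500, —, —, 973, 830, —]

1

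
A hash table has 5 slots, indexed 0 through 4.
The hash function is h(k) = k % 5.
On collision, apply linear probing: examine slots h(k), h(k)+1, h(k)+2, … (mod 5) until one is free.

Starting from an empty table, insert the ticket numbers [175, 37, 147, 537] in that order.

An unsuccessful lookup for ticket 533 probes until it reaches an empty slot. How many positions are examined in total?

175: h=0 => slot 0
37: h=2 => slot 2
147: h=2, probe 2,3 => slot 3
537: h=2, probe 2,3,4 => slot 4
Table: [175, —, 37, 147, 537]
Lookup 533: h=3, probe 3,4,0,1 → slot 1 empty, not found.

4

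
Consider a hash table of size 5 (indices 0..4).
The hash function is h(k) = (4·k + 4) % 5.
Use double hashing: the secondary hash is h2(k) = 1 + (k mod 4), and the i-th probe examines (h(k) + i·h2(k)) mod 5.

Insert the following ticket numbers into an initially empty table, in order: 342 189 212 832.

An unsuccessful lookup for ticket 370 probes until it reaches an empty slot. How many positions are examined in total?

342: h=2 => slot 2
189: h=0 => slot 0
212: h=2, h2=1, probe 2,3 => slot 3
832: h=2, h2=1, probe 2,3,4 => slot 4
Table: [189, ., 342, 212, 832]
Lookup 370: h=4, h2=3, probe 4,2,0,3,1 → slot 1 empty, not found.

5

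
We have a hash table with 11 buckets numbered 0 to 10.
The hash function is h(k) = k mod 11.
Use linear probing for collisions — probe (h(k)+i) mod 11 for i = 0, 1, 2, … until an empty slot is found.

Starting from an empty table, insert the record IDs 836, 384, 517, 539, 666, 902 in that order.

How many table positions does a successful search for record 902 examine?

4

836: h=0 -> slot 0
384: h=10 -> slot 10
517: h=0, probe 0,1 -> slot 1
539: h=0, probe 0,1,2 -> slot 2
666: h=6 -> slot 6
902: h=0, probe 0,1,2,3 -> slot 3
Table: [836, 517, 539, 902, ., ., 666, ., ., ., 384]
Lookup 902: h=0, probe 0,1,2,3 → found at 3.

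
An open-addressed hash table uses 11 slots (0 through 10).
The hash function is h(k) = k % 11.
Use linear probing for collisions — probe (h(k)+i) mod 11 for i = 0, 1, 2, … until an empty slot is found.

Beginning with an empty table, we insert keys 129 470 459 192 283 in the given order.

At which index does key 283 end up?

129: h=8 => slot 8
470: h=8, probe 8,9 => slot 9
459: h=8, probe 8,9,10 => slot 10
192: h=5 => slot 5
283: h=8, probe 8,9,10,0 => slot 0
Table: [283, ∅, ∅, ∅, ∅, 192, ∅, ∅, 129, 470, 459]

0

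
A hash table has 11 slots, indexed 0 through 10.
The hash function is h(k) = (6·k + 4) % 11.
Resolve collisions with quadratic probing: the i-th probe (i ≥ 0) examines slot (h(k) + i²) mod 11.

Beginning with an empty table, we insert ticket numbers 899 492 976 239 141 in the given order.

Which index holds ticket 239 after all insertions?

899: h=8 -> slot 8
492: h=8, probe 8,9 -> slot 9
976: h=8, probe 8,9,1 -> slot 1
239: h=8, probe 8,9,1,6 -> slot 6
141: h=3 -> slot 3
Table: [., 976, ., 141, ., ., 239, ., 899, 492, .]

6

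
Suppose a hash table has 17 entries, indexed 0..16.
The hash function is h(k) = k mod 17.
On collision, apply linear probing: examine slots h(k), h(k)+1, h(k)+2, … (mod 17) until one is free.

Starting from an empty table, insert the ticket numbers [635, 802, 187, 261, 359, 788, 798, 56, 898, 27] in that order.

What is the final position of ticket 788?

8

635 hashes to 6; slot 6 is free => place at 6.
802 hashes to 3; slot 3 is free => place at 3.
187 hashes to 0; slot 0 is free => place at 0.
261 hashes to 6; 6 taken => place at 7.
359 hashes to 2; slot 2 is free => place at 2.
788 hashes to 6; 6,7 taken => place at 8.
798 hashes to 16; slot 16 is free => place at 16.
56 hashes to 5; slot 5 is free => place at 5.
898 hashes to 14; slot 14 is free => place at 14.
27 hashes to 10; slot 10 is free => place at 10.
Table: [187, ., 359, 802, ., 56, 635, 261, 788, ., 27, ., ., ., 898, ., 798]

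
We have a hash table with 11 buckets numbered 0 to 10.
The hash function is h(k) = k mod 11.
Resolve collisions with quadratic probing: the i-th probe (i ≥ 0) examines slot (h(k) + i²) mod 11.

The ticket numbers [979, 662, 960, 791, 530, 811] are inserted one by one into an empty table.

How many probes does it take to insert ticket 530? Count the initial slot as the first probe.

3

979 hashes to 0; slot 0 is free → place at 0.
662 hashes to 2; slot 2 is free → place at 2.
960 hashes to 3; slot 3 is free → place at 3.
791 hashes to 10; slot 10 is free → place at 10.
530 hashes to 2; 2,3 taken → place at 6.
811 hashes to 8; slot 8 is free → place at 8.
Table: [979, ., 662, 960, ., ., 530, ., 811, ., 791]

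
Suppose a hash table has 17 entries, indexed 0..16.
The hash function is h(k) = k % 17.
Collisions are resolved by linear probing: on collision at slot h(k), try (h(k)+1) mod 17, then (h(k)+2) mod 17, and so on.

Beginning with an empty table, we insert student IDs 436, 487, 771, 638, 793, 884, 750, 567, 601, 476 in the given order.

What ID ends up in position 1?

436: h=11 => slot 11
487: h=11, probe 11,12 => slot 12
771: h=6 => slot 6
638: h=9 => slot 9
793: h=11, probe 11,12,13 => slot 13
884: h=0 => slot 0
750: h=2 => slot 2
567: h=6, probe 6,7 => slot 7
601: h=6, probe 6,7,8 => slot 8
476: h=0, probe 0,1 => slot 1
Table: [884, 476, 750, ∅, ∅, ∅, 771, 567, 601, 638, ∅, 436, 487, 793, ∅, ∅, ∅]

476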